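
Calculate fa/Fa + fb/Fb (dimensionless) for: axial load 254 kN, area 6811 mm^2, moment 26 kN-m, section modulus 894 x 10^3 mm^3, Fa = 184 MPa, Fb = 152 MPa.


f_a = P / A = 254000.0 / 6811 = 37.2926 MPa
f_b = M / S = 26000000.0 / 894000.0 = 29.0828 MPa
Ratio = f_a / Fa + f_b / Fb
= 37.2926 / 184 + 29.0828 / 152
= 0.394 (dimensionless)

0.394 (dimensionless)


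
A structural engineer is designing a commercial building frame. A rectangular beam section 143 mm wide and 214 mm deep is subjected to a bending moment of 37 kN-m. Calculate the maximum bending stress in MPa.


I = b * h^3 / 12 = 143 * 214^3 / 12 = 116787432.67 mm^4
y = h / 2 = 214 / 2 = 107.0 mm
M = 37 kN-m = 37000000.0 N-mm
sigma = M * y / I = 37000000.0 * 107.0 / 116787432.67
= 33.9 MPa

33.9 MPa


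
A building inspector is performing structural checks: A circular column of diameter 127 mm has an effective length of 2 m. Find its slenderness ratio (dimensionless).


Radius of gyration r = d / 4 = 127 / 4 = 31.75 mm
L_eff = 2000.0 mm
Slenderness ratio = L / r = 2000.0 / 31.75 = 62.99 (dimensionless)

62.99 (dimensionless)


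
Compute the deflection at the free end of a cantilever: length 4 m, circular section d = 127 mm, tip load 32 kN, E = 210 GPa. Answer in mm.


I = pi * d^4 / 64 = pi * 127^4 / 64 = 12769820.2 mm^4
L = 4000.0 mm, P = 32000.0 N, E = 210000.0 MPa
delta = P * L^3 / (3 * E * I)
= 32000.0 * 4000.0^3 / (3 * 210000.0 * 12769820.2)
= 254.5685 mm

254.5685 mm


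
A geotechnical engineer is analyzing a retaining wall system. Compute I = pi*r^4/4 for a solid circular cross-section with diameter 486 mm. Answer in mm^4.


r = d / 2 = 486 / 2 = 243.0 mm
I = pi * r^4 / 4 = pi * 243.0^4 / 4
= 2738514064.71 mm^4

2738514064.71 mm^4


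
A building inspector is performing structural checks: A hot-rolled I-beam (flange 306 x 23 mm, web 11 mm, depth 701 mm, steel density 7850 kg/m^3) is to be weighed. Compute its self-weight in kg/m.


A_flanges = 2 * 306 * 23 = 14076 mm^2
A_web = (701 - 2 * 23) * 11 = 7205 mm^2
A_total = 14076 + 7205 = 21281 mm^2 = 0.021281 m^2
Weight = rho * A = 7850 * 0.021281 = 167.0558 kg/m

167.0558 kg/m


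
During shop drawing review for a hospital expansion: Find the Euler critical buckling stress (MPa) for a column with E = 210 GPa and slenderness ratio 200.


sigma_cr = pi^2 * E / lambda^2
= 9.8696 * 210000.0 / 200^2
= 9.8696 * 210000.0 / 40000
= 51.8154 MPa

51.8154 MPa


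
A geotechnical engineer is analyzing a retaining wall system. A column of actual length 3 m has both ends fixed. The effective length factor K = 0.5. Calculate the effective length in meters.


L_eff = K * L
= 0.5 * 3
= 1.5 m

1.5 m


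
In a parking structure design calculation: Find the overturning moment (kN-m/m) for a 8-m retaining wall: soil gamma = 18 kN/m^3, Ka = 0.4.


Pa = 0.5 * Ka * gamma * H^2
= 0.5 * 0.4 * 18 * 8^2
= 230.4 kN/m
Arm = H / 3 = 8 / 3 = 2.6667 m
Mo = Pa * arm = Pa * H / 3 = 230.4 * 8 / 3 = 614.4 kN-m/m

614.4 kN-m/m


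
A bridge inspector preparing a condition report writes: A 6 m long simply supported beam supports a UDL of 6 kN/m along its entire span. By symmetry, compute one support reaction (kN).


Total load = w * L = 6 * 6 = 36 kN
By symmetry, each reaction R = total / 2 = 36 / 2 = 18.0 kN

18.0 kN


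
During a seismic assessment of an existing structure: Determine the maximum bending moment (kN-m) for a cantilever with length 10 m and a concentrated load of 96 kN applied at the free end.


For a cantilever with a point load at the free end:
M_max = P * L = 96 * 10 = 960 kN-m

960 kN-m


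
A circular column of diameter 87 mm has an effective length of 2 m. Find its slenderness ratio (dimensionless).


Radius of gyration r = d / 4 = 87 / 4 = 21.75 mm
L_eff = 2000.0 mm
Slenderness ratio = L / r = 2000.0 / 21.75 = 91.95 (dimensionless)

91.95 (dimensionless)


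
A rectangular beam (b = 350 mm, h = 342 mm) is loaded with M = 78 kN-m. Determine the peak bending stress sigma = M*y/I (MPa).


I = b * h^3 / 12 = 350 * 342^3 / 12 = 1166715900.0 mm^4
y = h / 2 = 342 / 2 = 171.0 mm
M = 78 kN-m = 78000000.0 N-mm
sigma = M * y / I = 78000000.0 * 171.0 / 1166715900.0
= 11.43 MPa

11.43 MPa


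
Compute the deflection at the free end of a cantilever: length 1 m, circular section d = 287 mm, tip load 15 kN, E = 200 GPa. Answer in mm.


I = pi * d^4 / 64 = pi * 287^4 / 64 = 333040834.16 mm^4
L = 1000.0 mm, P = 15000.0 N, E = 200000.0 MPa
delta = P * L^3 / (3 * E * I)
= 15000.0 * 1000.0^3 / (3 * 200000.0 * 333040834.16)
= 0.0751 mm

0.0751 mm


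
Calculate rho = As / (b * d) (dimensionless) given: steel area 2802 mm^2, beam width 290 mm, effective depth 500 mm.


rho = As / (b * d)
= 2802 / (290 * 500)
= 2802 / 145000
= 0.019324 (dimensionless)

0.019324 (dimensionless)


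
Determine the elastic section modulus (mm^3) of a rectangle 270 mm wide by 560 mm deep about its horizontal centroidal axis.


S = b * h^2 / 6
= 270 * 560^2 / 6
= 270 * 313600 / 6
= 14112000.0 mm^3

14112000.0 mm^3


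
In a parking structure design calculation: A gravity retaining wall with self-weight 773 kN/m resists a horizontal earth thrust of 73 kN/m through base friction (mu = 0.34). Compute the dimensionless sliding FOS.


Resisting force = mu * W = 0.34 * 773 = 262.82 kN/m
FOS = Resisting / Driving = 262.82 / 73
= 3.6003 (dimensionless)

3.6003 (dimensionless)


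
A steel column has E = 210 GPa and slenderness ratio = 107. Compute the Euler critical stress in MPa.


sigma_cr = pi^2 * E / lambda^2
= 9.8696 * 210000.0 / 107^2
= 9.8696 * 210000.0 / 11449
= 181.0304 MPa

181.0304 MPa


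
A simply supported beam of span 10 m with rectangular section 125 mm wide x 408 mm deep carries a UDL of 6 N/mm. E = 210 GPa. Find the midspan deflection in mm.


I = 125 * 408^3 / 12 = 707472000.0 mm^4
L = 10000.0 mm, w = 6 N/mm, E = 210000.0 MPa
delta = 5 * w * L^4 / (384 * E * I)
= 5 * 6 * 10000.0^4 / (384 * 210000.0 * 707472000.0)
= 5.2585 mm

5.2585 mm


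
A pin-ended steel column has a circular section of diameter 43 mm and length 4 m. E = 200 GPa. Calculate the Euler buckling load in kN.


I = pi * d^4 / 64 = 167820.0 mm^4
L = 4000.0 mm
P_cr = pi^2 * E * I / L^2
= 9.8696 * 200000.0 * 167820.0 / 4000.0^2
= 20703.96 N = 20.704 kN

20.704 kN


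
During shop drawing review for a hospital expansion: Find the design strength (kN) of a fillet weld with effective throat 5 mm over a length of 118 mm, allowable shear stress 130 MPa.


Strength = throat * length * allowable stress
= 5 * 118 * 130 N
= 76700 N
= 76.7 kN

76.7 kN


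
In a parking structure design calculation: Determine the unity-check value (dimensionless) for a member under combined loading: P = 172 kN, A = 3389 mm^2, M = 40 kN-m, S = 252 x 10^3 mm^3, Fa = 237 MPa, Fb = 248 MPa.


f_a = P / A = 172000.0 / 3389 = 50.7524 MPa
f_b = M / S = 40000000.0 / 252000.0 = 158.7302 MPa
Ratio = f_a / Fa + f_b / Fb
= 50.7524 / 237 + 158.7302 / 248
= 0.8542 (dimensionless)

0.8542 (dimensionless)


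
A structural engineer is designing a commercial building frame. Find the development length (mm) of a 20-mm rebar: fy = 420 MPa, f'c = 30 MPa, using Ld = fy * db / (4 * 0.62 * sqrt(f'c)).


Ld = (fy * db) / (4 * 0.62 * sqrt(f'c))
= (420 * 20) / (4 * 0.62 * sqrt(30))
= 8400 / 13.5835
= 618.4 mm

618.4 mm


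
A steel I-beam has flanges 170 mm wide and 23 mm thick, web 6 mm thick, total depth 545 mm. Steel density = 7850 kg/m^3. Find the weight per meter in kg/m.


A_flanges = 2 * 170 * 23 = 7820 mm^2
A_web = (545 - 2 * 23) * 6 = 2994 mm^2
A_total = 7820 + 2994 = 10814 mm^2 = 0.010814 m^2
Weight = rho * A = 7850 * 0.010814 = 84.8899 kg/m

84.8899 kg/m


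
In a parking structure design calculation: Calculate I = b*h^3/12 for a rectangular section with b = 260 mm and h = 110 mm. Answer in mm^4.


I = b * h^3 / 12
= 260 * 110^3 / 12
= 260 * 1331000 / 12
= 28838333.33 mm^4

28838333.33 mm^4


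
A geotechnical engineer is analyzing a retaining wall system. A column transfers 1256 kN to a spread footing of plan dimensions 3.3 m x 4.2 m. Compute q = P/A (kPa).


A = 3.3 * 4.2 = 13.86 m^2
q = P / A = 1256 / 13.86
= 90.6205 kPa

90.6205 kPa


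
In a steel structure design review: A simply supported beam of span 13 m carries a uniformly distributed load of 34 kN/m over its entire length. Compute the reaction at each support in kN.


Total load = w * L = 34 * 13 = 442 kN
By symmetry, each reaction R = total / 2 = 442 / 2 = 221.0 kN

221.0 kN


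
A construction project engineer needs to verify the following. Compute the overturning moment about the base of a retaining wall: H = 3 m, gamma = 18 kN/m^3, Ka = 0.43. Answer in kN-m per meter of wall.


Pa = 0.5 * Ka * gamma * H^2
= 0.5 * 0.43 * 18 * 3^2
= 34.83 kN/m
Arm = H / 3 = 3 / 3 = 1.0 m
Mo = Pa * arm = Pa * H / 3 = 34.83 * 3 / 3 = 34.83 kN-m/m

34.83 kN-m/m


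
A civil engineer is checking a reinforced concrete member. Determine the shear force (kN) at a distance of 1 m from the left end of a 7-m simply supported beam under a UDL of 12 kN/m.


R_A = w * L / 2 = 12 * 7 / 2 = 42.0 kN
V(x) = R_A - w * x = 42.0 - 12 * 1
= 30.0 kN

30.0 kN


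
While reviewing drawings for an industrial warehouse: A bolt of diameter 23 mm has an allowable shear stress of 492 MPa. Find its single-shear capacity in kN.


A = pi * d^2 / 4 = pi * 23^2 / 4 = 415.4756 mm^2
V = f_v * A / 1000 = 492 * 415.4756 / 1000
= 204.414 kN

204.414 kN


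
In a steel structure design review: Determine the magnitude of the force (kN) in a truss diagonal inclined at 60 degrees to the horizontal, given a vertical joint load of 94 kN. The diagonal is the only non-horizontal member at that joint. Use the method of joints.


At the joint, only the diagonal has a vertical component, so vertical equilibrium gives:
F * sin(60) = 94
F = 94 / sin(60)
= 94 / 0.866025
= 108.54 kN

108.54 kN


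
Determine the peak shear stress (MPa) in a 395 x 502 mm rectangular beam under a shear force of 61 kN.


A = b * h = 395 * 502 = 198290 mm^2
V = 61 kN = 61000.0 N
tau_max = 1.5 * V / A = 1.5 * 61000.0 / 198290
= 0.4614 MPa

0.4614 MPa


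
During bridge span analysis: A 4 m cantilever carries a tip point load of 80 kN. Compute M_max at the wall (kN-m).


For a cantilever with a point load at the free end:
M_max = P * L = 80 * 4 = 320 kN-m

320 kN-m


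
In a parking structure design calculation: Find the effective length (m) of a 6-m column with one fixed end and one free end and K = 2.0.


L_eff = K * L
= 2.0 * 6
= 12.0 m

12.0 m


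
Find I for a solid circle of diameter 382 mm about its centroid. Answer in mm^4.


r = d / 2 = 382 / 2 = 191.0 mm
I = pi * r^4 / 4 = pi * 191.0^4 / 4
= 1045257639.46 mm^4

1045257639.46 mm^4


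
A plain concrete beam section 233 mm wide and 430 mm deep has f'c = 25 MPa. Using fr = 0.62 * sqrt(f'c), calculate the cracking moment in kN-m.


fr = 0.62 * sqrt(25) = 0.62 * 5.0 = 3.1 MPa
I = 233 * 430^3 / 12 = 1543760916.67 mm^4
y_t = 215.0 mm
M_cr = fr * I / y_t = 3.1 * 1543760916.67 / 215.0 N-mm
= 22.2589 kN-m

22.2589 kN-m


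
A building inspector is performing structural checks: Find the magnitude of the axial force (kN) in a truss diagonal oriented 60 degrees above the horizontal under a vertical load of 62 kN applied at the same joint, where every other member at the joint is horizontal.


At the joint, only the diagonal has a vertical component, so vertical equilibrium gives:
F * sin(60) = 62
F = 62 / sin(60)
= 62 / 0.866025
= 71.59 kN

71.59 kN


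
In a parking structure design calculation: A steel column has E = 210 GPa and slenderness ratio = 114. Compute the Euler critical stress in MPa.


sigma_cr = pi^2 * E / lambda^2
= 9.8696 * 210000.0 / 114^2
= 9.8696 * 210000.0 / 12996
= 159.4811 MPa

159.4811 MPa


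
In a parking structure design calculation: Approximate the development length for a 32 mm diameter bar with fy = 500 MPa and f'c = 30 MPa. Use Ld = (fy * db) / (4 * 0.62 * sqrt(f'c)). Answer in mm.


Ld = (fy * db) / (4 * 0.62 * sqrt(f'c))
= (500 * 32) / (4 * 0.62 * sqrt(30))
= 16000 / 13.5835
= 1177.9 mm

1177.9 mm


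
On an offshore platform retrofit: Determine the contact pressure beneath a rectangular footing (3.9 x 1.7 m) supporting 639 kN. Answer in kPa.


A = 3.9 * 1.7 = 6.63 m^2
q = P / A = 639 / 6.63
= 96.3801 kPa

96.3801 kPa


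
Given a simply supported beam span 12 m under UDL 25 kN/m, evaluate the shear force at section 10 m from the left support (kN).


R_A = w * L / 2 = 25 * 12 / 2 = 150.0 kN
V(x) = R_A - w * x = 150.0 - 25 * 10
= -100.0 kN

-100.0 kN


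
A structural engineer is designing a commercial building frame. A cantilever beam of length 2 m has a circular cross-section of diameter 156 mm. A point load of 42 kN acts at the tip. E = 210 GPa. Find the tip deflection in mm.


I = pi * d^4 / 64 = pi * 156^4 / 64 = 29071557.0 mm^4
L = 2000.0 mm, P = 42000.0 N, E = 210000.0 MPa
delta = P * L^3 / (3 * E * I)
= 42000.0 * 2000.0^3 / (3 * 210000.0 * 29071557.0)
= 18.3455 mm

18.3455 mm


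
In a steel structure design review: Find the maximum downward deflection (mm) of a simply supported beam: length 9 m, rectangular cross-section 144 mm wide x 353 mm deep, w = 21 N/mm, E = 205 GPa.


I = 144 * 353^3 / 12 = 527843724.0 mm^4
L = 9000.0 mm, w = 21 N/mm, E = 205000.0 MPa
delta = 5 * w * L^4 / (384 * E * I)
= 5 * 21 * 9000.0^4 / (384 * 205000.0 * 527843724.0)
= 16.5794 mm

16.5794 mm


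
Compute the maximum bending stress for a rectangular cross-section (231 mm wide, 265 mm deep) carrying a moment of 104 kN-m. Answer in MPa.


I = b * h^3 / 12 = 231 * 265^3 / 12 = 358235281.25 mm^4
y = h / 2 = 265 / 2 = 132.5 mm
M = 104 kN-m = 104000000.0 N-mm
sigma = M * y / I = 104000000.0 * 132.5 / 358235281.25
= 38.47 MPa

38.47 MPa


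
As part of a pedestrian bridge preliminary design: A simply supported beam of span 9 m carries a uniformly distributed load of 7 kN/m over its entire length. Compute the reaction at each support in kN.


Total load = w * L = 7 * 9 = 63 kN
By symmetry, each reaction R = total / 2 = 63 / 2 = 31.5 kN

31.5 kN


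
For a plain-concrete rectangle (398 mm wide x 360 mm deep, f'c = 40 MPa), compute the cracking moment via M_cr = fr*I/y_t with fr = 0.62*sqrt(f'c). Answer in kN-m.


fr = 0.62 * sqrt(40) = 0.62 * 6.3246 = 3.9212 MPa
I = 398 * 360^3 / 12 = 1547424000.0 mm^4
y_t = 180.0 mm
M_cr = fr * I / y_t = 3.9212 * 1547424000.0 / 180.0 N-mm
= 33.71 kN-m

33.71 kN-m


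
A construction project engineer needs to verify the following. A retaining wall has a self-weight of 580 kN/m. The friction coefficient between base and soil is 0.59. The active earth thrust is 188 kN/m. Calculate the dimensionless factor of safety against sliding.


Resisting force = mu * W = 0.59 * 580 = 342.2 kN/m
FOS = Resisting / Driving = 342.2 / 188
= 1.8202 (dimensionless)

1.8202 (dimensionless)


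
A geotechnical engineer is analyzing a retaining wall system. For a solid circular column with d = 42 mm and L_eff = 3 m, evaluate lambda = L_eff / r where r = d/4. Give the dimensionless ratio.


Radius of gyration r = d / 4 = 42 / 4 = 10.5 mm
L_eff = 3000.0 mm
Slenderness ratio = L / r = 3000.0 / 10.5 = 285.71 (dimensionless)

285.71 (dimensionless)


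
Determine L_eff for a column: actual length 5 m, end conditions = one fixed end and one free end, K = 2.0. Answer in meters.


L_eff = K * L
= 2.0 * 5
= 10.0 m

10.0 m


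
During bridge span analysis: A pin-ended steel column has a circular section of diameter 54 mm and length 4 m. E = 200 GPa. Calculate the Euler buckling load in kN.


I = pi * d^4 / 64 = 417392.79 mm^4
L = 4000.0 mm
P_cr = pi^2 * E * I / L^2
= 9.8696 * 200000.0 * 417392.79 / 4000.0^2
= 51493.77 N = 51.4938 kN

51.4938 kN


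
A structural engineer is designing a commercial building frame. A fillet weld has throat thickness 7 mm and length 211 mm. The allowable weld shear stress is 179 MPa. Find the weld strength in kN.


Strength = throat * length * allowable stress
= 7 * 211 * 179 N
= 264383 N
= 264.38 kN

264.38 kN


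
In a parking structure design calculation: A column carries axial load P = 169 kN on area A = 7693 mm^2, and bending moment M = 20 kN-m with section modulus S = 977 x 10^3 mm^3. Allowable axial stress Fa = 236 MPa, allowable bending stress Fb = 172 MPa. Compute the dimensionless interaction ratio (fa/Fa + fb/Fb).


f_a = P / A = 169000.0 / 7693 = 21.968 MPa
f_b = M / S = 20000000.0 / 977000.0 = 20.4708 MPa
Ratio = f_a / Fa + f_b / Fb
= 21.968 / 236 + 20.4708 / 172
= 0.2121 (dimensionless)

0.2121 (dimensionless)


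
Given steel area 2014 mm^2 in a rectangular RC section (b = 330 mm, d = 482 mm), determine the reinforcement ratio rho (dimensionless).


rho = As / (b * d)
= 2014 / (330 * 482)
= 2014 / 159060
= 0.012662 (dimensionless)

0.012662 (dimensionless)


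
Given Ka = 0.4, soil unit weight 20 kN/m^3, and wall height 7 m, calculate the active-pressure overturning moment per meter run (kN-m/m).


Pa = 0.5 * Ka * gamma * H^2
= 0.5 * 0.4 * 20 * 7^2
= 196.0 kN/m
Arm = H / 3 = 7 / 3 = 2.3333 m
Mo = Pa * arm = Pa * H / 3 = 196.0 * 7 / 3 = 457.3333 kN-m/m

457.3333 kN-m/m


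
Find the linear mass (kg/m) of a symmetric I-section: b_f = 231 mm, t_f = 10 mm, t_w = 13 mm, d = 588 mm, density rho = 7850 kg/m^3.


A_flanges = 2 * 231 * 10 = 4620 mm^2
A_web = (588 - 2 * 10) * 13 = 7384 mm^2
A_total = 4620 + 7384 = 12004 mm^2 = 0.012004 m^2
Weight = rho * A = 7850 * 0.012004 = 94.2314 kg/m

94.2314 kg/m


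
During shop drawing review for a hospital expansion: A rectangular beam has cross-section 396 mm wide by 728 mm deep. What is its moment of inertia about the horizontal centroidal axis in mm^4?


I = b * h^3 / 12
= 396 * 728^3 / 12
= 396 * 385828352 / 12
= 12732335616.0 mm^4

12732335616.0 mm^4


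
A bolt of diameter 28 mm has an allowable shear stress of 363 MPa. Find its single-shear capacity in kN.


A = pi * d^2 / 4 = pi * 28^2 / 4 = 615.7522 mm^2
V = f_v * A / 1000 = 363 * 615.7522 / 1000
= 223.518 kN

223.518 kN


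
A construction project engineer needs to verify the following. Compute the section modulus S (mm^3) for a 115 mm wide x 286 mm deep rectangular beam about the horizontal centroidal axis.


S = b * h^2 / 6
= 115 * 286^2 / 6
= 115 * 81796 / 6
= 1567756.67 mm^3

1567756.67 mm^3


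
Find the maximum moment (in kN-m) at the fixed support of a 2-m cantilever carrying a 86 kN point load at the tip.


For a cantilever with a point load at the free end:
M_max = P * L = 86 * 2 = 172 kN-m

172 kN-m


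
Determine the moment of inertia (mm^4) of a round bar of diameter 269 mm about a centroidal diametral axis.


r = d / 2 = 269 / 2 = 134.5 mm
I = pi * r^4 / 4 = pi * 134.5^4 / 4
= 257027160.69 mm^4

257027160.69 mm^4


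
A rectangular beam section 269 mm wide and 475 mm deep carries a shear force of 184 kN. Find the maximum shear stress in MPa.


A = b * h = 269 * 475 = 127775 mm^2
V = 184 kN = 184000.0 N
tau_max = 1.5 * V / A = 1.5 * 184000.0 / 127775
= 2.16 MPa

2.16 MPa


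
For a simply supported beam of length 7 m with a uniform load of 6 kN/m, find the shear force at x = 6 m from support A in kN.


R_A = w * L / 2 = 6 * 7 / 2 = 21.0 kN
V(x) = R_A - w * x = 21.0 - 6 * 6
= -15.0 kN

-15.0 kN


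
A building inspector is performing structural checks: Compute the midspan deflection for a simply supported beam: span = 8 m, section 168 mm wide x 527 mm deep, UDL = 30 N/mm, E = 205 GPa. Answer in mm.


I = 168 * 527^3 / 12 = 2049084562.0 mm^4
L = 8000.0 mm, w = 30 N/mm, E = 205000.0 MPa
delta = 5 * w * L^4 / (384 * E * I)
= 5 * 30 * 8000.0^4 / (384 * 205000.0 * 2049084562.0)
= 3.809 mm

3.809 mm


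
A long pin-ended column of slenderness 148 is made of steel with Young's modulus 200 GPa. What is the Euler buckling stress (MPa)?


sigma_cr = pi^2 * E / lambda^2
= 9.8696 * 200000.0 / 148^2
= 9.8696 * 200000.0 / 21904
= 90.1169 MPa

90.1169 MPa


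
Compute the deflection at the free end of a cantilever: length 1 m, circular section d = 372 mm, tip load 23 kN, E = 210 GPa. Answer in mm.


I = pi * d^4 / 64 = pi * 372^4 / 64 = 940029879.65 mm^4
L = 1000.0 mm, P = 23000.0 N, E = 210000.0 MPa
delta = P * L^3 / (3 * E * I)
= 23000.0 * 1000.0^3 / (3 * 210000.0 * 940029879.65)
= 0.0388 mm

0.0388 mm


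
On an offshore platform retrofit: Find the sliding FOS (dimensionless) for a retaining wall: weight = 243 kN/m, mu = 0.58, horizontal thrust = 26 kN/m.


Resisting force = mu * W = 0.58 * 243 = 140.94 kN/m
FOS = Resisting / Driving = 140.94 / 26
= 5.4208 (dimensionless)

5.4208 (dimensionless)


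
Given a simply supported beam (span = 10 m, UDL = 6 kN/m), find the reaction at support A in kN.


Total load = w * L = 6 * 10 = 60 kN
By symmetry, each reaction R = total / 2 = 60 / 2 = 30.0 kN

30.0 kN


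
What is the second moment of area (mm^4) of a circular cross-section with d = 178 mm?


r = d / 2 = 178 / 2 = 89.0 mm
I = pi * r^4 / 4 = pi * 89.0^4 / 4
= 49277640.85 mm^4

49277640.85 mm^4


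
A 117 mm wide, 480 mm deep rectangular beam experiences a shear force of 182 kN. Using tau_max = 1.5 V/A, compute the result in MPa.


A = b * h = 117 * 480 = 56160 mm^2
V = 182 kN = 182000.0 N
tau_max = 1.5 * V / A = 1.5 * 182000.0 / 56160
= 4.8611 MPa

4.8611 MPa


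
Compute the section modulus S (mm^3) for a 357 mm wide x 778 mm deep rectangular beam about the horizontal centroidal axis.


S = b * h^2 / 6
= 357 * 778^2 / 6
= 357 * 605284 / 6
= 36014398.0 mm^3

36014398.0 mm^3


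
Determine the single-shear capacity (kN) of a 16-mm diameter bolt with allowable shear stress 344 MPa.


A = pi * d^2 / 4 = pi * 16^2 / 4 = 201.0619 mm^2
V = f_v * A / 1000 = 344 * 201.0619 / 1000
= 69.1653 kN

69.1653 kN


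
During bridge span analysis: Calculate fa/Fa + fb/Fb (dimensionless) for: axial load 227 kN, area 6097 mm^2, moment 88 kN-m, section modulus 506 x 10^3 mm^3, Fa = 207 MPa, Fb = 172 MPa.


f_a = P / A = 227000.0 / 6097 = 37.2314 MPa
f_b = M / S = 88000000.0 / 506000.0 = 173.913 MPa
Ratio = f_a / Fa + f_b / Fb
= 37.2314 / 207 + 173.913 / 172
= 1.191 (dimensionless)

1.191 (dimensionless)


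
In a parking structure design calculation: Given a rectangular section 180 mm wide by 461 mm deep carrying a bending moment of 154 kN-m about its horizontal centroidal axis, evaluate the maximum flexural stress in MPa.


I = b * h^3 / 12 = 180 * 461^3 / 12 = 1469582715.0 mm^4
y = h / 2 = 461 / 2 = 230.5 mm
M = 154 kN-m = 154000000.0 N-mm
sigma = M * y / I = 154000000.0 * 230.5 / 1469582715.0
= 24.15 MPa

24.15 MPa


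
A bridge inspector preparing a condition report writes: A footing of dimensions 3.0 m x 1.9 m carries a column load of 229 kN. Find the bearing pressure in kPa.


A = 3.0 * 1.9 = 5.7 m^2
q = P / A = 229 / 5.7
= 40.1754 kPa

40.1754 kPa


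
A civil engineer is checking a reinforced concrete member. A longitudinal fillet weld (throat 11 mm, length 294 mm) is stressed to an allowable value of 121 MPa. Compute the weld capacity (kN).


Strength = throat * length * allowable stress
= 11 * 294 * 121 N
= 391314 N
= 391.31 kN

391.31 kN


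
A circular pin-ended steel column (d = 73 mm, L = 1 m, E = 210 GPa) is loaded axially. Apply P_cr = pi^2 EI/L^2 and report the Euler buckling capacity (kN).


I = pi * d^4 / 64 = 1393995.4 mm^4
L = 1000.0 mm
P_cr = pi^2 * E * I / L^2
= 9.8696 * 210000.0 * 1393995.4 / 1000.0^2
= 2889218.45 N = 2889.2184 kN

2889.2184 kN


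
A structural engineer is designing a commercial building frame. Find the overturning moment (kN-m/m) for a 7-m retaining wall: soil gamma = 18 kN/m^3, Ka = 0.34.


Pa = 0.5 * Ka * gamma * H^2
= 0.5 * 0.34 * 18 * 7^2
= 149.94 kN/m
Arm = H / 3 = 7 / 3 = 2.3333 m
Mo = Pa * arm = Pa * H / 3 = 149.94 * 7 / 3 = 349.86 kN-m/m

349.86 kN-m/m


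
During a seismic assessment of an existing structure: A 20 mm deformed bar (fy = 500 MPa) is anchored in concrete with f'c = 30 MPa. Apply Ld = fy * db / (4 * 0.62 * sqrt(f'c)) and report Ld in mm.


Ld = (fy * db) / (4 * 0.62 * sqrt(f'c))
= (500 * 20) / (4 * 0.62 * sqrt(30))
= 10000 / 13.5835
= 736.19 mm

736.19 mm


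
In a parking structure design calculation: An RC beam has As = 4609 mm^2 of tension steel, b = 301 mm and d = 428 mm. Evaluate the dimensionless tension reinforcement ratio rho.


rho = As / (b * d)
= 4609 / (301 * 428)
= 4609 / 128828
= 0.035776 (dimensionless)

0.035776 (dimensionless)


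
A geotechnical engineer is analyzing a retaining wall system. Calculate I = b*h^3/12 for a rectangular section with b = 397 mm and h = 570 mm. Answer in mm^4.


I = b * h^3 / 12
= 397 * 570^3 / 12
= 397 * 185193000 / 12
= 6126801750.0 mm^4

6126801750.0 mm^4


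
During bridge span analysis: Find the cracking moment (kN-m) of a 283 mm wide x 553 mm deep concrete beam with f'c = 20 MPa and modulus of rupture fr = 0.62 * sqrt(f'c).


fr = 0.62 * sqrt(20) = 0.62 * 4.4721 = 2.7727 MPa
I = 283 * 553^3 / 12 = 3988233557.58 mm^4
y_t = 276.5 mm
M_cr = fr * I / y_t = 2.7727 * 3988233557.58 / 276.5 N-mm
= 39.9938 kN-m

39.9938 kN-m


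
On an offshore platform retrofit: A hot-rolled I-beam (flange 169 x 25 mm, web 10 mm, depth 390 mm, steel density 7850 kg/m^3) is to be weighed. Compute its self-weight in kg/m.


A_flanges = 2 * 169 * 25 = 8450 mm^2
A_web = (390 - 2 * 25) * 10 = 3400 mm^2
A_total = 8450 + 3400 = 11850 mm^2 = 0.011850 m^2
Weight = rho * A = 7850 * 0.011850 = 93.0225 kg/m

93.0225 kg/m


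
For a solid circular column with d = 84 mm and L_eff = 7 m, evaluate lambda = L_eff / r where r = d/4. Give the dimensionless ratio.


Radius of gyration r = d / 4 = 84 / 4 = 21.0 mm
L_eff = 7000.0 mm
Slenderness ratio = L / r = 7000.0 / 21.0 = 333.33 (dimensionless)

333.33 (dimensionless)


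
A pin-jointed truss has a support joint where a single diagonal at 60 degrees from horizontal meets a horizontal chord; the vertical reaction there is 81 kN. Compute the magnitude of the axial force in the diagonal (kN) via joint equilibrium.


At the joint, only the diagonal has a vertical component, so vertical equilibrium gives:
F * sin(60) = 81
F = 81 / sin(60)
= 81 / 0.866025
= 93.53 kN

93.53 kN


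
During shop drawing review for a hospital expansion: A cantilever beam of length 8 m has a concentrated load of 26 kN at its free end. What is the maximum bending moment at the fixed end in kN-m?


For a cantilever with a point load at the free end:
M_max = P * L = 26 * 8 = 208 kN-m

208 kN-m


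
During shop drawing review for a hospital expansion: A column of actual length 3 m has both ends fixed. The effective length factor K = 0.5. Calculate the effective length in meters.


L_eff = K * L
= 0.5 * 3
= 1.5 m

1.5 m


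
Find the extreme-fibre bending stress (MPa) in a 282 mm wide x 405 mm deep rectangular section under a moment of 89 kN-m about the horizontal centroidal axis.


I = b * h^3 / 12 = 282 * 405^3 / 12 = 1561107937.5 mm^4
y = h / 2 = 405 / 2 = 202.5 mm
M = 89 kN-m = 89000000.0 N-mm
sigma = M * y / I = 89000000.0 * 202.5 / 1561107937.5
= 11.54 MPa

11.54 MPa


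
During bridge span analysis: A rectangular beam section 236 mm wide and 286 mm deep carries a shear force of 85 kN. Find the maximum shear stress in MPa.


A = b * h = 236 * 286 = 67496 mm^2
V = 85 kN = 85000.0 N
tau_max = 1.5 * V / A = 1.5 * 85000.0 / 67496
= 1.889 MPa

1.889 MPa


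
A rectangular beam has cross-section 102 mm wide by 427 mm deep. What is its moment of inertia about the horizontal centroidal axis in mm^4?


I = b * h^3 / 12
= 102 * 427^3 / 12
= 102 * 77854483 / 12
= 661763105.5 mm^4

661763105.5 mm^4


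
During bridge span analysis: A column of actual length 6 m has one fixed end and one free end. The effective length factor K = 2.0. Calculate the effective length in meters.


L_eff = K * L
= 2.0 * 6
= 12.0 m

12.0 m


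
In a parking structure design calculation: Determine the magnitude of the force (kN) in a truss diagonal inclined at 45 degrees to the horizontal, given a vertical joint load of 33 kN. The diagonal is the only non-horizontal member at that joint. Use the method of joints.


At the joint, only the diagonal has a vertical component, so vertical equilibrium gives:
F * sin(45) = 33
F = 33 / sin(45)
= 33 / 0.707107
= 46.67 kN

46.67 kN


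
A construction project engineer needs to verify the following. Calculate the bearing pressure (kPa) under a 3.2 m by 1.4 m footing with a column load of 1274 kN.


A = 3.2 * 1.4 = 4.48 m^2
q = P / A = 1274 / 4.48
= 284.375 kPa

284.375 kPa


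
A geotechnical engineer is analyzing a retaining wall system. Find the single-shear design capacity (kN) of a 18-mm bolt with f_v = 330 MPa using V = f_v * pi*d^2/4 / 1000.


A = pi * d^2 / 4 = pi * 18^2 / 4 = 254.469 mm^2
V = f_v * A / 1000 = 330 * 254.469 / 1000
= 83.9748 kN

83.9748 kN


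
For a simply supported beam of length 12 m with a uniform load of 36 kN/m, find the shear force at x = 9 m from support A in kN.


R_A = w * L / 2 = 36 * 12 / 2 = 216.0 kN
V(x) = R_A - w * x = 216.0 - 36 * 9
= -108.0 kN

-108.0 kN


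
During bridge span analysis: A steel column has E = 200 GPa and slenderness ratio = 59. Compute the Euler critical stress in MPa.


sigma_cr = pi^2 * E / lambda^2
= 9.8696 * 200000.0 / 59^2
= 9.8696 * 200000.0 / 3481
= 567.0557 MPa

567.0557 MPa


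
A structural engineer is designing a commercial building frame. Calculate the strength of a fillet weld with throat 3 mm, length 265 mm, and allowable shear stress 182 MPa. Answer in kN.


Strength = throat * length * allowable stress
= 3 * 265 * 182 N
= 144690 N
= 144.69 kN

144.69 kN


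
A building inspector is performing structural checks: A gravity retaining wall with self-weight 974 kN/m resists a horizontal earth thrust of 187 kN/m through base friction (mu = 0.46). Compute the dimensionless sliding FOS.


Resisting force = mu * W = 0.46 * 974 = 448.04 kN/m
FOS = Resisting / Driving = 448.04 / 187
= 2.3959 (dimensionless)

2.3959 (dimensionless)


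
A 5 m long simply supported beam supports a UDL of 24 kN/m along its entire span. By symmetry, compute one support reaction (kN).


Total load = w * L = 24 * 5 = 120 kN
By symmetry, each reaction R = total / 2 = 120 / 2 = 60.0 kN

60.0 kN


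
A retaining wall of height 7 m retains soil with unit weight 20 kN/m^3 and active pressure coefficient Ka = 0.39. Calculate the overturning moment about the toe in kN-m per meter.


Pa = 0.5 * Ka * gamma * H^2
= 0.5 * 0.39 * 20 * 7^2
= 191.1 kN/m
Arm = H / 3 = 7 / 3 = 2.3333 m
Mo = Pa * arm = Pa * H / 3 = 191.1 * 7 / 3 = 445.9 kN-m/m

445.9 kN-m/m


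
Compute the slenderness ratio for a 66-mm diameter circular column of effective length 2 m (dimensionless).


Radius of gyration r = d / 4 = 66 / 4 = 16.5 mm
L_eff = 2000.0 mm
Slenderness ratio = L / r = 2000.0 / 16.5 = 121.21 (dimensionless)

121.21 (dimensionless)


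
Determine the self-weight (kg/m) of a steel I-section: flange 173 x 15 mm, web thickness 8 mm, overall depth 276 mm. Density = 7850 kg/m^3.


A_flanges = 2 * 173 * 15 = 5190 mm^2
A_web = (276 - 2 * 15) * 8 = 1968 mm^2
A_total = 5190 + 1968 = 7158 mm^2 = 0.007158 m^2
Weight = rho * A = 7850 * 0.007158 = 56.1903 kg/m

56.1903 kg/m


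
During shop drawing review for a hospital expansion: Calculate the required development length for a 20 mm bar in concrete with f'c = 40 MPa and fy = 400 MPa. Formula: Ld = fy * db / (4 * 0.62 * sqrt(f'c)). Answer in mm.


Ld = (fy * db) / (4 * 0.62 * sqrt(f'c))
= (400 * 20) / (4 * 0.62 * sqrt(40))
= 8000 / 15.6849
= 510.04 mm

510.04 mm


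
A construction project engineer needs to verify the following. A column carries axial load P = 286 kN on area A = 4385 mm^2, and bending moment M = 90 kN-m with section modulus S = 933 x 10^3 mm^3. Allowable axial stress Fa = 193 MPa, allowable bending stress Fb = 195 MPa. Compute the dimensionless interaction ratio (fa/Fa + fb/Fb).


f_a = P / A = 286000.0 / 4385 = 65.2223 MPa
f_b = M / S = 90000000.0 / 933000.0 = 96.463 MPa
Ratio = f_a / Fa + f_b / Fb
= 65.2223 / 193 + 96.463 / 195
= 0.8326 (dimensionless)

0.8326 (dimensionless)


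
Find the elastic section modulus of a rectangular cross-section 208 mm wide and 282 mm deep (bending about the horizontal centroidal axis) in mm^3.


S = b * h^2 / 6
= 208 * 282^2 / 6
= 208 * 79524 / 6
= 2756832.0 mm^3

2756832.0 mm^3


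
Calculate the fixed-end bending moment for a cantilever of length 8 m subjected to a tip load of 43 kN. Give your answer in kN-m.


For a cantilever with a point load at the free end:
M_max = P * L = 43 * 8 = 344 kN-m

344 kN-m


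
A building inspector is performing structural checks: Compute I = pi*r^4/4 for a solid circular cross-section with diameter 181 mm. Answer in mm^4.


r = d / 2 = 181 / 2 = 90.5 mm
I = pi * r^4 / 4 = pi * 90.5^4 / 4
= 52684662.0 mm^4

52684662.0 mm^4


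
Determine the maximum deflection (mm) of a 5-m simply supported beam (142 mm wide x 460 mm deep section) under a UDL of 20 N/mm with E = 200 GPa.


I = 142 * 460^3 / 12 = 1151809333.33 mm^4
L = 5000.0 mm, w = 20 N/mm, E = 200000.0 MPa
delta = 5 * w * L^4 / (384 * E * I)
= 5 * 20 * 5000.0^4 / (384 * 200000.0 * 1151809333.33)
= 0.7065 mm

0.7065 mm


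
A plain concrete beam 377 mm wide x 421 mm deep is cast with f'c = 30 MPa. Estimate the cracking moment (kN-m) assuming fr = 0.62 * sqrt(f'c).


fr = 0.62 * sqrt(30) = 0.62 * 5.4772 = 3.3959 MPa
I = 377 * 421^3 / 12 = 2344263316.42 mm^4
y_t = 210.5 mm
M_cr = fr * I / y_t = 3.3959 * 2344263316.42 / 210.5 N-mm
= 37.8187 kN-m

37.8187 kN-m


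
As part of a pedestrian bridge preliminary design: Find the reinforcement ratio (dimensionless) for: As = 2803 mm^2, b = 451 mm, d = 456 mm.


rho = As / (b * d)
= 2803 / (451 * 456)
= 2803 / 205656
= 0.01363 (dimensionless)

0.01363 (dimensionless)


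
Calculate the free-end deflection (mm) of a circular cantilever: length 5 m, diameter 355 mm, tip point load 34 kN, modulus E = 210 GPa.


I = pi * d^4 / 64 = pi * 355^4 / 64 = 779620608.84 mm^4
L = 5000.0 mm, P = 34000.0 N, E = 210000.0 MPa
delta = P * L^3 / (3 * E * I)
= 34000.0 * 5000.0^3 / (3 * 210000.0 * 779620608.84)
= 8.653 mm

8.653 mm


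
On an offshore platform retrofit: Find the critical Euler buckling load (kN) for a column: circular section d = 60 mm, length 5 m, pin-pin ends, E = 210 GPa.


I = pi * d^4 / 64 = 636172.51 mm^4
L = 5000.0 mm
P_cr = pi^2 * E * I / L^2
= 9.8696 * 210000.0 * 636172.51 / 5000.0^2
= 52741.68 N = 52.7417 kN

52.7417 kN


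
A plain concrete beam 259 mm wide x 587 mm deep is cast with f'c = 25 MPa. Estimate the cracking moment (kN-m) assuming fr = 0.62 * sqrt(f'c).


fr = 0.62 * sqrt(25) = 0.62 * 5.0 = 3.1 MPa
I = 259 * 587^3 / 12 = 4365488231.42 mm^4
y_t = 293.5 mm
M_cr = fr * I / y_t = 3.1 * 4365488231.42 / 293.5 N-mm
= 46.1091 kN-m

46.1091 kN-m


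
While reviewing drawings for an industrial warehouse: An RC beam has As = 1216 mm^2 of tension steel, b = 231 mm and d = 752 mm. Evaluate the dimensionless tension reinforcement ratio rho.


rho = As / (b * d)
= 1216 / (231 * 752)
= 1216 / 173712
= 0.007 (dimensionless)

0.007 (dimensionless)


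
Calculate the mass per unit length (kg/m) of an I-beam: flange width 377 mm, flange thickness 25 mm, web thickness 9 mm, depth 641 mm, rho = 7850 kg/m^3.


A_flanges = 2 * 377 * 25 = 18850 mm^2
A_web = (641 - 2 * 25) * 9 = 5319 mm^2
A_total = 18850 + 5319 = 24169 mm^2 = 0.024169 m^2
Weight = rho * A = 7850 * 0.024169 = 189.7267 kg/m

189.7267 kg/m


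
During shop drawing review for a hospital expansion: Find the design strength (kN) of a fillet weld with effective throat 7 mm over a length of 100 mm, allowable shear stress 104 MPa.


Strength = throat * length * allowable stress
= 7 * 100 * 104 N
= 72800 N
= 72.8 kN

72.8 kN


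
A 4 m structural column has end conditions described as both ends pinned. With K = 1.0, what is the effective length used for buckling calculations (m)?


L_eff = K * L
= 1.0 * 4
= 4.0 m

4.0 m


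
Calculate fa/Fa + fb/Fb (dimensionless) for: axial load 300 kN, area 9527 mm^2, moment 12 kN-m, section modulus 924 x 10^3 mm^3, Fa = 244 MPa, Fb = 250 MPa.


f_a = P / A = 300000.0 / 9527 = 31.4895 MPa
f_b = M / S = 12000000.0 / 924000.0 = 12.987 MPa
Ratio = f_a / Fa + f_b / Fb
= 31.4895 / 244 + 12.987 / 250
= 0.181 (dimensionless)

0.181 (dimensionless)


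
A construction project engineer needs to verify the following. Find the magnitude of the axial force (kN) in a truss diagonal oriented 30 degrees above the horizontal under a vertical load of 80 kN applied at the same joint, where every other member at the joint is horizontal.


At the joint, only the diagonal has a vertical component, so vertical equilibrium gives:
F * sin(30) = 80
F = 80 / sin(30)
= 80 / 0.5
= 160.0 kN

160.0 kN


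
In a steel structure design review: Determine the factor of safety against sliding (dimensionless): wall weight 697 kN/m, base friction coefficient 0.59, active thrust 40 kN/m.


Resisting force = mu * W = 0.59 * 697 = 411.23 kN/m
FOS = Resisting / Driving = 411.23 / 40
= 10.2807 (dimensionless)

10.2807 (dimensionless)


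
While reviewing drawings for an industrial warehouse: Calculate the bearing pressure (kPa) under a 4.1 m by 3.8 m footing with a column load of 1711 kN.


A = 4.1 * 3.8 = 15.58 m^2
q = P / A = 1711 / 15.58
= 109.8203 kPa

109.8203 kPa


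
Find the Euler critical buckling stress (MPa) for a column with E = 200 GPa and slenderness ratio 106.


sigma_cr = pi^2 * E / lambda^2
= 9.8696 * 200000.0 / 106^2
= 9.8696 * 200000.0 / 11236
= 175.6783 MPa

175.6783 MPa


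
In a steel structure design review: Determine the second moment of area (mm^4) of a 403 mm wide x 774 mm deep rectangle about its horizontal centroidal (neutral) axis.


I = b * h^3 / 12
= 403 * 774^3 / 12
= 403 * 463684824 / 12
= 15572082006.0 mm^4

15572082006.0 mm^4


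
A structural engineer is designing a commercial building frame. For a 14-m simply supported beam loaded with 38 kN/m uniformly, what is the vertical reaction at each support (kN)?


Total load = w * L = 38 * 14 = 532 kN
By symmetry, each reaction R = total / 2 = 532 / 2 = 266.0 kN

266.0 kN


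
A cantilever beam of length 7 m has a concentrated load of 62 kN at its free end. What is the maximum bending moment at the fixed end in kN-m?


For a cantilever with a point load at the free end:
M_max = P * L = 62 * 7 = 434 kN-m

434 kN-m


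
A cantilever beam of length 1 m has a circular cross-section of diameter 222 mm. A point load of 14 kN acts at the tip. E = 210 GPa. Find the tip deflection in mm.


I = pi * d^4 / 64 = pi * 222^4 / 64 = 119228971.19 mm^4
L = 1000.0 mm, P = 14000.0 N, E = 210000.0 MPa
delta = P * L^3 / (3 * E * I)
= 14000.0 * 1000.0^3 / (3 * 210000.0 * 119228971.19)
= 0.1864 mm

0.1864 mm


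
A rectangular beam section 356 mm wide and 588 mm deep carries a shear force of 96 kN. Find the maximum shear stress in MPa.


A = b * h = 356 * 588 = 209328 mm^2
V = 96 kN = 96000.0 N
tau_max = 1.5 * V / A = 1.5 * 96000.0 / 209328
= 0.6879 MPa

0.6879 MPa


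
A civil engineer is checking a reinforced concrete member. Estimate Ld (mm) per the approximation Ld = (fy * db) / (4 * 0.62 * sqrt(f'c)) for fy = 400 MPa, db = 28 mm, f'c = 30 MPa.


Ld = (fy * db) / (4 * 0.62 * sqrt(f'c))
= (400 * 28) / (4 * 0.62 * sqrt(30))
= 11200 / 13.5835
= 824.53 mm

824.53 mm


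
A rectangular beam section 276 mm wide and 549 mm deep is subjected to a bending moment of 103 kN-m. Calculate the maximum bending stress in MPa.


I = b * h^3 / 12 = 276 * 549^3 / 12 = 3805790427.0 mm^4
y = h / 2 = 549 / 2 = 274.5 mm
M = 103 kN-m = 103000000.0 N-mm
sigma = M * y / I = 103000000.0 * 274.5 / 3805790427.0
= 7.43 MPa

7.43 MPa


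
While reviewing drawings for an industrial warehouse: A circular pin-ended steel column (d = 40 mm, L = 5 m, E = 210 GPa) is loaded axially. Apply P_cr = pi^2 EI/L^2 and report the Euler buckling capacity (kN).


I = pi * d^4 / 64 = 125663.71 mm^4
L = 5000.0 mm
P_cr = pi^2 * E * I / L^2
= 9.8696 * 210000.0 * 125663.71 / 5000.0^2
= 10418.11 N = 10.4181 kN

10.4181 kN
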